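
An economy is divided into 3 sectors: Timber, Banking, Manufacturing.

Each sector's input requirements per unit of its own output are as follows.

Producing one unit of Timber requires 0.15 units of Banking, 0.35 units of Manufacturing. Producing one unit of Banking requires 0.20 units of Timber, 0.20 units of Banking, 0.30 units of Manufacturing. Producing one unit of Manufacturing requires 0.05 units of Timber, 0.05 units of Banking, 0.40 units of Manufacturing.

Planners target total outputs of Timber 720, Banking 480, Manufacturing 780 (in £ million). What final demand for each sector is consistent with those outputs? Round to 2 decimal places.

I − A =
  [   1.00    -0.20    -0.05]
  [  -0.15     0.80    -0.05]
  [  -0.35    -0.30     0.60]
d = (I − A) x:
  d_1 = (+1.00)·720 + (-0.20)·480 + (-0.05)·780 = 585.00
  d_2 = (-0.15)·720 + (+0.80)·480 + (-0.05)·780 = 237.00
  d_3 = (-0.35)·720 + (-0.30)·480 + (+0.60)·780 = 72.00

d_1 = 585.00, d_2 = 237.00, d_3 = 72.00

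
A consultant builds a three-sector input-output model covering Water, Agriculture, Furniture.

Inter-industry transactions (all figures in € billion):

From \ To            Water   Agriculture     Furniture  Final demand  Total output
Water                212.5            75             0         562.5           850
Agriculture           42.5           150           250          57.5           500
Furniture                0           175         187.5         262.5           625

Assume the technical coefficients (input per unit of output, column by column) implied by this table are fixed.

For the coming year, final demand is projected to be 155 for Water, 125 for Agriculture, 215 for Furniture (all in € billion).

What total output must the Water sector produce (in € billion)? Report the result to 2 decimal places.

x_W = 312.05

Technical coefficients a_ij = z_ij / X_j:
  a_WW = 212.5/850 = 0.25, a_AW = 42.5/850 = 0.05, a_FW = 0/850 = 0.00
  a_WA = 75/500 = 0.15, a_AA = 150/500 = 0.30, a_FA = 175/500 = 0.35
  a_WF = 0/625 = 0.00, a_AF = 250/625 = 0.40, a_FF = 187.5/625 = 0.30
I − A =
  [   0.75    -0.15     0.00]
  [  -0.05     0.70    -0.40]
  [   0.00    -0.35     0.70]
Cofactors of I−A, C_ij = (−1)^(i+j)·(minor ij) (rows/columns in the sector order above):
  C_11 = (0.70)(0.70) − (-0.40)(-0.35) = 0.3500
  C_12 = −[(-0.05)(0.70) − (-0.40)(0.00)] = 0.0350
  C_13 = (-0.05)(-0.35) − (0.70)(0.00) = 0.0175
  C_21 = −[(-0.15)(0.70) − (0.00)(-0.35)] = 0.1050
  C_22 = (0.75)(0.70) − (0.00)(0.00) = 0.5250
  C_23 = −[(0.75)(-0.35) − (-0.15)(0.00)] = 0.2625
  C_31 = (-0.15)(-0.40) − (0.00)(0.70) = 0.0600
  C_32 = −[(0.75)(-0.40) − (0.00)(-0.05)] = 0.3000
  C_33 = (0.75)(0.70) − (-0.15)(-0.05) = 0.5175
det(I−A) = Σ_j (I−A)_1j·C_1j = (0.75)(0.3500) + (-0.15)(0.0350) + (0.00)(0.0175) = 0.25725
adj(I−A) = Cᵀ =
  [ 0.3500   0.1050   0.0600]
  [ 0.0350   0.5250   0.3000]
  [ 0.0175   0.2625   0.5175]
(I − A)⁻¹ = adj(I−A) / det(I−A) ≈
  [   1.3605     0.4082     0.2332]
  [   0.1361     2.0408     1.1662]
  [   0.0680     1.0204     2.0117]
x = (I − A)⁻¹ d = adj(I−A)·d / det(I−A), with det(I−A) = 0.25725:
  x_W = (0.3500·155 + 0.1050·125 + 0.0600·215) / 0.25725 = 80.275 / 0.25725 ≈ 312.05
  x_A = (0.0350·155 + 0.5250·125 + 0.3000·215) / 0.25725 = 135.55 / 0.25725 ≈ 526.92
  x_F = (0.0175·155 + 0.2625·125 + 0.5175·215) / 0.25725 = 146.7875 / 0.25725 ≈ 570.60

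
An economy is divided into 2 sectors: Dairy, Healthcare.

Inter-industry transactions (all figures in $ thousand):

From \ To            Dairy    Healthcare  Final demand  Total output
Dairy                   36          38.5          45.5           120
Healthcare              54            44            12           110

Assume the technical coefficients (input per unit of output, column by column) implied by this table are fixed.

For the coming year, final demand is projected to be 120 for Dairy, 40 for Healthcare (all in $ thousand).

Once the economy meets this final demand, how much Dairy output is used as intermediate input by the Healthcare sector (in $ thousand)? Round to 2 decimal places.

Technical coefficients a_ij = z_ij / X_j:
  a_11 = 36/120 = 0.30, a_21 = 54/120 = 0.45
  a_12 = 38.5/110 = 0.35, a_22 = 44/110 = 0.40
I − A =
  [   0.70    -0.35]
  [  -0.45     0.60]
det(I−A) = (0.70)(0.60) − (-0.35)(-0.45) = 0.2625
adj(I−A) = [[0.60, 0.35], [0.45, 0.70]]
(I − A)⁻¹ = adj(I−A) / det(I−A) ≈
  [   2.2857     1.3333]
  [   1.7143     2.6667]
First solve x = (I − A)⁻¹ d = adj(I−A)·d / det(I−A); in particular x_2 = (0.45·120 + 0.70·40) / 0.2625 = 82.00 / 0.2625 ≈ 312.3810.
Intermediate flow from 1 to 2: z_12 = a_12 · x_2 = 0.35 × 82.00 / 0.2625 = 28.70 / 0.2625 ≈ 109.33.

z_12 = 109.33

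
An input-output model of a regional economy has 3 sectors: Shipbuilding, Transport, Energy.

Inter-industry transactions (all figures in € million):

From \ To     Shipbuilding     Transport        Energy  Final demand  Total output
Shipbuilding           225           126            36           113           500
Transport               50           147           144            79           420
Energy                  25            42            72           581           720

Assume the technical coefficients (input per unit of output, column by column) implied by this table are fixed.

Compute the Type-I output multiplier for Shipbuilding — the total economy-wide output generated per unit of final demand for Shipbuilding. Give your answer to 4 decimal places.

m_1 = 2.5393

Technical coefficients a_ij = z_ij / X_j:
  a_11 = 225/500 = 0.45, a_21 = 50/500 = 0.10, a_31 = 25/500 = 0.05
  a_12 = 126/420 = 0.30, a_22 = 147/420 = 0.35, a_32 = 42/420 = 0.10
  a_13 = 36/720 = 0.05, a_23 = 144/720 = 0.20, a_33 = 72/720 = 0.10
I − A =
  [   0.55    -0.30    -0.05]
  [  -0.10     0.65    -0.20]
  [  -0.05    -0.10     0.90]
Cofactors of I−A, C_ij = (−1)^(i+j)·(minor ij) (rows/columns in the sector order above):
  C_11 = (0.65)(0.90) − (-0.20)(-0.10) = 0.5650
  C_12 = −[(-0.10)(0.90) − (-0.20)(-0.05)] = 0.1000
  C_13 = (-0.10)(-0.10) − (0.65)(-0.05) = 0.0425
  C_21 = −[(-0.30)(0.90) − (-0.05)(-0.10)] = 0.2750
  C_22 = (0.55)(0.90) − (-0.05)(-0.05) = 0.4925
  C_23 = −[(0.55)(-0.10) − (-0.30)(-0.05)] = 0.0700
  C_31 = (-0.30)(-0.20) − (-0.05)(0.65) = 0.0925
  C_32 = −[(0.55)(-0.20) − (-0.05)(-0.10)] = 0.1150
  C_33 = (0.55)(0.65) − (-0.30)(-0.10) = 0.3275
det(I−A) = Σ_j (I−A)_1j·C_1j = (0.55)(0.5650) + (-0.30)(0.1000) + (-0.05)(0.0425) = 0.278625
adj(I−A) = Cᵀ =
  [ 0.5650   0.2750   0.0925]
  [ 0.1000   0.4925   0.1150]
  [ 0.0425   0.0700   0.3275]
(I − A)⁻¹ = adj(I−A) / det(I−A) ≈
  [   2.02782     0.98699     0.33199]
  [   0.35891     1.76761     0.41274]
  [   0.15253     0.25123     1.17541]
The output multiplier for sector j is the column-j sum of the Leontief inverse (I − A)⁻¹ = adj(I−A) / det(I−A).
Column 1 of adj(I−A): (0.5650, 0.1000, 0.0425); det(I−A) = 0.278625.
m_1 = (0.5650 + 0.1000 + 0.0425) / 0.278625 = 0.7075 / 0.278625 ≈ 2.5393.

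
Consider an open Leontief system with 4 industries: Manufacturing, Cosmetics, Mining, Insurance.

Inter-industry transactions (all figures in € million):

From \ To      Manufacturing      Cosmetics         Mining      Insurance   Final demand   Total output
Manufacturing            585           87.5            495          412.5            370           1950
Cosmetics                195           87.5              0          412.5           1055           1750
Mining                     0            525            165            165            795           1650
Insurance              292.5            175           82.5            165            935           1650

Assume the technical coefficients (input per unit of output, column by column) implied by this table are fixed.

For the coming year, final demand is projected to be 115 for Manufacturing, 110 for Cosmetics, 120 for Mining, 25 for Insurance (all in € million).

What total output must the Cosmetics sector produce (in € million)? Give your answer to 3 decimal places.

x_2 = 176.507

Technical coefficients a_ij = z_ij / X_j:
  a_11 = 585/1950 = 0.30, a_21 = 195/1950 = 0.10, a_31 = 0/1950 = 0.00, a_41 = 292.5/1950 = 0.15
  a_12 = 87.5/1750 = 0.05, a_22 = 87.5/1750 = 0.05, a_32 = 525/1750 = 0.30, a_42 = 175/1750 = 0.10
  a_13 = 495/1650 = 0.30, a_23 = 0/1650 = 0.00, a_33 = 165/1650 = 0.10, a_43 = 82.5/1650 = 0.05
  a_14 = 412.5/1650 = 0.25, a_24 = 412.5/1650 = 0.25, a_34 = 165/1650 = 0.10, a_44 = 165/1650 = 0.10
I − A =
  [   0.70    -0.05    -0.30    -0.25]
  [  -0.10     0.95     0.00    -0.25]
  [   0.00    -0.30     0.90    -0.10]
  [  -0.15    -0.10    -0.05     0.90]
Compute the cofactors C_ij = (−1)^(i+j)·(3×3 minor ij) of I−A; the adjugate is their transpose:
adj(I−A) = Cᵀ =
  [ 0.73850   0.15050   0.26150   0.27600]
  [ 0.11425   0.52525   0.04825   0.18300]
  [ 0.05350   0.18550   0.53650   0.12600]
  [ 0.13875   0.09375   0.07875   0.58500]
det(I−A) = Σ_j (I−A)_1j·C_1j = (0.70)(0.73850) + (-0.05)(0.11425) + (-0.30)(0.05350) + (-0.25)(0.13875) = 0.4605
(I − A)⁻¹ = adj(I−A) / det(I−A) ≈
  [   1.6037     0.3268     0.5679     0.5993]
  [   0.2481     1.1406     0.1048     0.3974]
  [   0.1162     0.4028     1.1650     0.2736]
  [   0.3013     0.2036     0.1710     1.2704]
x = (I − A)⁻¹ d = adj(I−A)·d / det(I−A), with det(I−A) = 0.4605:
  x_1 = (0.73850·115 + 0.15050·110 + 0.26150·120 + 0.27600·25) / 0.4605 = 139.7625 / 0.4605 ≈ 303.502
  x_2 = (0.11425·115 + 0.52525·110 + 0.04825·120 + 0.18300·25) / 0.4605 = 81.28125 / 0.4605 ≈ 176.507
  x_3 = (0.05350·115 + 0.18550·110 + 0.53650·120 + 0.12600·25) / 0.4605 = 94.0875 / 0.4605 ≈ 204.316
  x_4 = (0.13875·115 + 0.09375·110 + 0.07875·120 + 0.58500·25) / 0.4605 = 50.34375 / 0.4605 ≈ 109.324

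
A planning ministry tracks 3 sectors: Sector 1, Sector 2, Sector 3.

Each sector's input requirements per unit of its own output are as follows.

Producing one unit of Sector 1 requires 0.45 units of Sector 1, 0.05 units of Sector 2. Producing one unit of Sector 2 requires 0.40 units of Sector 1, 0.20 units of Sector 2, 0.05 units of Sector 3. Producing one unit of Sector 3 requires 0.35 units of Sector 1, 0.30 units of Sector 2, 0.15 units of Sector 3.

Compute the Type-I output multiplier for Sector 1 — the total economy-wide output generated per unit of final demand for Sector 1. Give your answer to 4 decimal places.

I − A =
  [   0.55    -0.40    -0.35]
  [  -0.05     0.80    -0.30]
  [   0.00    -0.05     0.85]
Cofactors of I−A, C_ij = (−1)^(i+j)·(minor ij) (rows/columns in the sector order above):
  C_11 = (0.80)(0.85) − (-0.30)(-0.05) = 0.6650
  C_12 = −[(-0.05)(0.85) − (-0.30)(0.00)] = 0.0425
  C_13 = (-0.05)(-0.05) − (0.80)(0.00) = 0.0025
  C_21 = −[(-0.40)(0.85) − (-0.35)(-0.05)] = 0.3575
  C_22 = (0.55)(0.85) − (-0.35)(0.00) = 0.4675
  C_23 = −[(0.55)(-0.05) − (-0.40)(0.00)] = 0.0275
  C_31 = (-0.40)(-0.30) − (-0.35)(0.80) = 0.4000
  C_32 = −[(0.55)(-0.30) − (-0.35)(-0.05)] = 0.1825
  C_33 = (0.55)(0.80) − (-0.40)(-0.05) = 0.4200
det(I−A) = Σ_j (I−A)_1j·C_1j = (0.55)(0.6650) + (-0.40)(0.0425) + (-0.35)(0.0025) = 0.347875
adj(I−A) = Cᵀ =
  [ 0.6650   0.3575   0.4000]
  [ 0.0425   0.4675   0.1825]
  [ 0.0025   0.0275   0.4200]
(I − A)⁻¹ = adj(I−A) / det(I−A) ≈
  [   1.91161     1.02767     1.14984]
  [   0.12217     1.34387     0.52461]
  [   0.00719     0.07905     1.20733]
The output multiplier for sector j is the column-j sum of the Leontief inverse (I − A)⁻¹ = adj(I−A) / det(I−A).
Column 1 of adj(I−A): (0.6650, 0.0425, 0.0025); det(I−A) = 0.347875.
m_1 = (0.6650 + 0.0425 + 0.0025) / 0.347875 = 0.71 / 0.347875 ≈ 2.0410.

m_1 = 2.0410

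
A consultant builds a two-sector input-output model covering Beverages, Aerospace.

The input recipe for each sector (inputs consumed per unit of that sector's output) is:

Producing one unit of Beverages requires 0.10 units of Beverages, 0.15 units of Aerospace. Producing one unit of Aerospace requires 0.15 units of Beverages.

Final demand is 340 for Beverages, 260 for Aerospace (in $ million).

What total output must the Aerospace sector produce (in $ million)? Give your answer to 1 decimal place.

x_2 = 324.8

I − A =
  [   0.90    -0.15]
  [  -0.15     1.00]
det(I−A) = (0.90)(1.00) − (-0.15)(-0.15) = 0.8775
adj(I−A) = [[1.00, 0.15], [0.15, 0.90]]
(I − A)⁻¹ = adj(I−A) / det(I−A) ≈
  [   1.1396     0.1709]
  [   0.1709     1.0256]
x = (I − A)⁻¹ d = adj(I−A)·d / det(I−A), with det(I−A) = 0.8775:
  x_1 = (1.00·340 + 0.15·260) / 0.8775 = 379.00 / 0.8775 ≈ 431.9
  x_2 = (0.15·340 + 0.90·260) / 0.8775 = 285.00 / 0.8775 ≈ 324.8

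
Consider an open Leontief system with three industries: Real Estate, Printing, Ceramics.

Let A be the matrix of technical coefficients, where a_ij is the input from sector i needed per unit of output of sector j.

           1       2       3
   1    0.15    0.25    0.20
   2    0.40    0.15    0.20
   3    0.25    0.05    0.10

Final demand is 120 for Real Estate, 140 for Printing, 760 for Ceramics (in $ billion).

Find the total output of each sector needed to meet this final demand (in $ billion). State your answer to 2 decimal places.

I − A =
  [   0.85    -0.25    -0.20]
  [  -0.40     0.85    -0.20]
  [  -0.25    -0.05     0.90]
Cofactors of I−A, C_ij = (−1)^(i+j)·(minor ij) (rows/columns in the sector order above):
  C_11 = (0.85)(0.90) − (-0.20)(-0.05) = 0.7550
  C_12 = −[(-0.40)(0.90) − (-0.20)(-0.25)] = 0.4100
  C_13 = (-0.40)(-0.05) − (0.85)(-0.25) = 0.2325
  C_21 = −[(-0.25)(0.90) − (-0.20)(-0.05)] = 0.2350
  C_22 = (0.85)(0.90) − (-0.20)(-0.25) = 0.7150
  C_23 = −[(0.85)(-0.05) − (-0.25)(-0.25)] = 0.1050
  C_31 = (-0.25)(-0.20) − (-0.20)(0.85) = 0.2200
  C_32 = −[(0.85)(-0.20) − (-0.20)(-0.40)] = 0.2500
  C_33 = (0.85)(0.85) − (-0.25)(-0.40) = 0.6225
det(I−A) = Σ_j (I−A)_1j·C_1j = (0.85)(0.7550) + (-0.25)(0.4100) + (-0.20)(0.2325) = 0.49275
adj(I−A) = Cᵀ =
  [ 0.7550   0.2350   0.2200]
  [ 0.4100   0.7150   0.2500]
  [ 0.2325   0.1050   0.6225]
(I − A)⁻¹ = adj(I−A) / det(I−A) ≈
  [   1.5322     0.4769     0.4465]
  [   0.8321     1.4510     0.5074]
  [   0.4718     0.2131     1.2633]
x = (I − A)⁻¹ d = adj(I−A)·d / det(I−A), with det(I−A) = 0.49275:
  x_1 = (0.7550·120 + 0.2350·140 + 0.2200·760) / 0.49275 = 290.70 / 0.49275 ≈ 589.95
  x_2 = (0.4100·120 + 0.7150·140 + 0.2500·760) / 0.49275 = 339.30 / 0.49275 ≈ 688.58
  x_3 = (0.2325·120 + 0.1050·140 + 0.6225·760) / 0.49275 = 515.70 / 0.49275 ≈ 1046.58

x_1 = 589.95, x_2 = 688.58, x_3 = 1046.58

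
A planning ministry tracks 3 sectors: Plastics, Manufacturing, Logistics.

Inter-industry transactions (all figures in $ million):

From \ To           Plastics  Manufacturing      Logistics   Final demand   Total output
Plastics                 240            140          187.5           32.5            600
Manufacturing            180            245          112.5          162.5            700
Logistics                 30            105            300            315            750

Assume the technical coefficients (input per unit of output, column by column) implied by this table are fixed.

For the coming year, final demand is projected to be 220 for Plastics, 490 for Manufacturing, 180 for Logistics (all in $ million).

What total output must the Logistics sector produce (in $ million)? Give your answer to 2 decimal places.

Technical coefficients a_ij = z_ij / X_j:
  a_11 = 240/600 = 0.40, a_21 = 180/600 = 0.30, a_31 = 30/600 = 0.05
  a_12 = 140/700 = 0.20, a_22 = 245/700 = 0.35, a_32 = 105/700 = 0.15
  a_13 = 187.5/750 = 0.25, a_23 = 112.5/750 = 0.15, a_33 = 300/750 = 0.40
I − A =
  [   0.60    -0.20    -0.25]
  [  -0.30     0.65    -0.15]
  [  -0.05    -0.15     0.60]
Cofactors of I−A, C_ij = (−1)^(i+j)·(minor ij) (rows/columns in the sector order above):
  C_11 = (0.65)(0.60) − (-0.15)(-0.15) = 0.3675
  C_12 = −[(-0.30)(0.60) − (-0.15)(-0.05)] = 0.1875
  C_13 = (-0.30)(-0.15) − (0.65)(-0.05) = 0.0775
  C_21 = −[(-0.20)(0.60) − (-0.25)(-0.15)] = 0.1575
  C_22 = (0.60)(0.60) − (-0.25)(-0.05) = 0.3475
  C_23 = −[(0.60)(-0.15) − (-0.20)(-0.05)] = 0.1000
  C_31 = (-0.20)(-0.15) − (-0.25)(0.65) = 0.1925
  C_32 = −[(0.60)(-0.15) − (-0.25)(-0.30)] = 0.1650
  C_33 = (0.60)(0.65) − (-0.20)(-0.30) = 0.3300
det(I−A) = Σ_j (I−A)_1j·C_1j = (0.60)(0.3675) + (-0.20)(0.1875) + (-0.25)(0.0775) = 0.163625
adj(I−A) = Cᵀ =
  [ 0.3675   0.1575   0.1925]
  [ 0.1875   0.3475   0.1650]
  [ 0.0775   0.1000   0.3300]
(I − A)⁻¹ = adj(I−A) / det(I−A) ≈
  [   2.2460     0.9626     1.1765]
  [   1.1459     2.1238     1.0084]
  [   0.4736     0.6112     2.0168]
x = (I − A)⁻¹ d = adj(I−A)·d / det(I−A), with det(I−A) = 0.163625:
  x_1 = (0.3675·220 + 0.1575·490 + 0.1925·180) / 0.163625 = 192.675 / 0.163625 ≈ 1177.54
  x_2 = (0.1875·220 + 0.3475·490 + 0.1650·180) / 0.163625 = 241.225 / 0.163625 ≈ 1474.26
  x_3 = (0.0775·220 + 0.1000·490 + 0.3300·180) / 0.163625 = 125.45 / 0.163625 ≈ 766.69

x_3 = 766.69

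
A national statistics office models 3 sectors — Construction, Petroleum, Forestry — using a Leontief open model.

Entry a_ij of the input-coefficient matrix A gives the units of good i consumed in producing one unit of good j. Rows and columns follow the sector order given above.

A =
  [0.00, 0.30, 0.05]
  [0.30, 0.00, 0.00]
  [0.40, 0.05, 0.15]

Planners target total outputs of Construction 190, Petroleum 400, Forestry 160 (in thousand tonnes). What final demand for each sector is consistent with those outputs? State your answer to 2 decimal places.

d_1 = 62.00, d_2 = 343.00, d_3 = 40.00

I − A =
  [   1.00    -0.30    -0.05]
  [  -0.30     1.00     0.00]
  [  -0.40    -0.05     0.85]
d = (I − A) x:
  d_1 = (+1.00)·190 + (-0.30)·400 + (-0.05)·160 = 62.00
  d_2 = (-0.30)·190 + (+1.00)·400 + (+0.00)·160 = 343.00
  d_3 = (-0.40)·190 + (-0.05)·400 + (+0.85)·160 = 40.00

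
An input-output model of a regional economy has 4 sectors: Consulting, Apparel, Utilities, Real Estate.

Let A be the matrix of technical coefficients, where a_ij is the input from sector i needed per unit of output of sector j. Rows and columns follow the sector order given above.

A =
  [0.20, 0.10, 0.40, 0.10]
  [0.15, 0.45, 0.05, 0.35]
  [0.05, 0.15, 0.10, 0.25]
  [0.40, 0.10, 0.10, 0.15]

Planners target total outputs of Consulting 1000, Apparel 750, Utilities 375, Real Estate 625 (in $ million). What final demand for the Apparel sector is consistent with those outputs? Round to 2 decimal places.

d_2 = 25.00

I − A =
  [   0.80    -0.10    -0.40    -0.10]
  [  -0.15     0.55    -0.05    -0.35]
  [  -0.05    -0.15     0.90    -0.25]
  [  -0.40    -0.10    -0.10     0.85]
d = (I − A) x:
  d_1 = (+0.80)·1000 + (-0.10)·750 + (-0.40)·375 + (-0.10)·625 = 512.50
  d_2 = (-0.15)·1000 + (+0.55)·750 + (-0.05)·375 + (-0.35)·625 = 25.00
  d_3 = (-0.05)·1000 + (-0.15)·750 + (+0.90)·375 + (-0.25)·625 = 18.75
  d_4 = (-0.40)·1000 + (-0.10)·750 + (-0.10)·375 + (+0.85)·625 = 18.75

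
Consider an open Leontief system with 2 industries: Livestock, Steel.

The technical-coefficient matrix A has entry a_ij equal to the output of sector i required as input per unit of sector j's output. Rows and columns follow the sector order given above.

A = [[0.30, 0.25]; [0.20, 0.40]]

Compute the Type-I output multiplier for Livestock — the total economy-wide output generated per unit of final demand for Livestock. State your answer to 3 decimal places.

m_L = 2.162

I − A =
  [   0.70    -0.25]
  [  -0.20     0.60]
det(I−A) = (0.70)(0.60) − (-0.25)(-0.20) = 0.3700
adj(I−A) = [[0.60, 0.25], [0.20, 0.70]]
(I − A)⁻¹ = adj(I−A) / det(I−A) ≈
  [   1.6216     0.6757]
  [   0.5405     1.8919]
The output multiplier for sector j is the column-j sum of the Leontief inverse (I − A)⁻¹ = adj(I−A) / det(I−A).
Column L of adj(I−A): (0.60, 0.20); det(I−A) = 0.3700.
m_L = (0.60 + 0.20) / 0.3700 = 0.80 / 0.3700 ≈ 2.162.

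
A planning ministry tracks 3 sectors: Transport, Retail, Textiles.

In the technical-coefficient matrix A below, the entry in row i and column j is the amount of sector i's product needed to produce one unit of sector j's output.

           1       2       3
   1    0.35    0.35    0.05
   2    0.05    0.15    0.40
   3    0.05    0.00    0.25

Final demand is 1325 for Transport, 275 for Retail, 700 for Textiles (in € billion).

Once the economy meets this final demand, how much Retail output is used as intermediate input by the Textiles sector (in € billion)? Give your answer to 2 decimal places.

z_23 = 444.37

I − A =
  [   0.65    -0.35    -0.05]
  [  -0.05     0.85    -0.40]
  [  -0.05     0.00     0.75]
Cofactors of I−A, C_ij = (−1)^(i+j)·(minor ij) (rows/columns in the sector order above):
  C_11 = (0.85)(0.75) − (-0.40)(0.00) = 0.6375
  C_12 = −[(-0.05)(0.75) − (-0.40)(-0.05)] = 0.0575
  C_13 = (-0.05)(0.00) − (0.85)(-0.05) = 0.0425
  C_21 = −[(-0.35)(0.75) − (-0.05)(0.00)] = 0.2625
  C_22 = (0.65)(0.75) − (-0.05)(-0.05) = 0.4850
  C_23 = −[(0.65)(0.00) − (-0.35)(-0.05)] = 0.0175
  C_31 = (-0.35)(-0.40) − (-0.05)(0.85) = 0.1825
  C_32 = −[(0.65)(-0.40) − (-0.05)(-0.05)] = 0.2625
  C_33 = (0.65)(0.85) − (-0.35)(-0.05) = 0.5350
det(I−A) = Σ_j (I−A)_1j·C_1j = (0.65)(0.6375) + (-0.35)(0.0575) + (-0.05)(0.0425) = 0.392125
adj(I−A) = Cᵀ =
  [ 0.6375   0.2625   0.1825]
  [ 0.0575   0.4850   0.2625]
  [ 0.0425   0.0175   0.5350]
(I − A)⁻¹ = adj(I−A) / det(I−A) ≈
  [   1.6258     0.6694     0.4654]
  [   0.1466     1.2369     0.6694]
  [   0.1084     0.0446     1.3644]
First solve x = (I − A)⁻¹ d = adj(I−A)·d / det(I−A); in particular x_3 = (0.0425·1325 + 0.0175·275 + 0.5350·700) / 0.392125 = 435.625 / 0.392125 ≈ 1110.9340.
Intermediate flow from 2 to 3: z_23 = a_23 · x_3 = 0.40 × 435.625 / 0.392125 = 174.25 / 0.392125 ≈ 444.37.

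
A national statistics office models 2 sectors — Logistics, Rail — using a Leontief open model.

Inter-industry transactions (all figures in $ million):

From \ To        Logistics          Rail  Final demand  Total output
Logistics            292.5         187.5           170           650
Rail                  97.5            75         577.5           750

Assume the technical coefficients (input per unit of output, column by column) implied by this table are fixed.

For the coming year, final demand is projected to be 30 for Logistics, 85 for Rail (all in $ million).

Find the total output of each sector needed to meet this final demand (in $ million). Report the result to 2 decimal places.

Technical coefficients a_ij = z_ij / X_j:
  a_LL = 292.5/650 = 0.45, a_RL = 97.5/650 = 0.15
  a_LR = 187.5/750 = 0.25, a_RR = 75/750 = 0.10
I − A =
  [   0.55    -0.25]
  [  -0.15     0.90]
det(I−A) = (0.55)(0.90) − (-0.25)(-0.15) = 0.4575
adj(I−A) = [[0.90, 0.25], [0.15, 0.55]]
(I − A)⁻¹ = adj(I−A) / det(I−A) ≈
  [   1.9672     0.5464]
  [   0.3279     1.2022]
x = (I − A)⁻¹ d = adj(I−A)·d / det(I−A), with det(I−A) = 0.4575:
  x_L = (0.90·30 + 0.25·85) / 0.4575 = 48.25 / 0.4575 ≈ 105.46
  x_R = (0.15·30 + 0.55·85) / 0.4575 = 51.25 / 0.4575 ≈ 112.02

x_L = 105.46, x_R = 112.02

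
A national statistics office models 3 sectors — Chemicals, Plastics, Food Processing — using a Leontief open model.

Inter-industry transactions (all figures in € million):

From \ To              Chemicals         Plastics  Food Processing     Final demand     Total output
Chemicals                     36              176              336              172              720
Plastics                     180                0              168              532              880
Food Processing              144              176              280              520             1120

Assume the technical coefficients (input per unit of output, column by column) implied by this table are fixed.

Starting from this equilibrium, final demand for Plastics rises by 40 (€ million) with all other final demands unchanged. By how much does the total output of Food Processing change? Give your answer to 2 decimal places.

Δx_F = 16.27

Technical coefficients a_ij = z_ij / X_j:
  a_CC = 36/720 = 0.05, a_PC = 180/720 = 0.25, a_FC = 144/720 = 0.20
  a_CP = 176/880 = 0.20, a_PP = 0/880 = 0.00, a_FP = 176/880 = 0.20
  a_CF = 336/1120 = 0.30, a_PF = 168/1120 = 0.15, a_FF = 280/1120 = 0.25
I − A =
  [   0.95    -0.20    -0.30]
  [  -0.25     1.00    -0.15]
  [  -0.20    -0.20     0.75]
Cofactors of I−A, C_ij = (−1)^(i+j)·(minor ij) (rows/columns in the sector order above):
  C_11 = (1.00)(0.75) − (-0.15)(-0.20) = 0.7200
  C_12 = −[(-0.25)(0.75) − (-0.15)(-0.20)] = 0.2175
  C_13 = (-0.25)(-0.20) − (1.00)(-0.20) = 0.2500
  C_21 = −[(-0.20)(0.75) − (-0.30)(-0.20)] = 0.2100
  C_22 = (0.95)(0.75) − (-0.30)(-0.20) = 0.6525
  C_23 = −[(0.95)(-0.20) − (-0.20)(-0.20)] = 0.2300
  C_31 = (-0.20)(-0.15) − (-0.30)(1.00) = 0.3300
  C_32 = −[(0.95)(-0.15) − (-0.30)(-0.25)] = 0.2175
  C_33 = (0.95)(1.00) − (-0.20)(-0.25) = 0.9000
det(I−A) = Σ_j (I−A)_1j·C_1j = (0.95)(0.7200) + (-0.20)(0.2175) + (-0.30)(0.2500) = 0.5655
adj(I−A) = Cᵀ =
  [ 0.7200   0.2100   0.3300]
  [ 0.2175   0.6525   0.2175]
  [ 0.2500   0.2300   0.9000]
(I − A)⁻¹ = adj(I−A) / det(I−A) ≈
  [   1.2732     0.3714     0.5836]
  [   0.3846     1.1538     0.3846]
  [   0.4421     0.4067     1.5915]
Δx = (I − A)⁻¹ Δd with Δd having +40 in the Plastics component and 0 elsewhere.
So Δx_F = L_FP · (+40), where L_FP = adj(I−A)_FP / det(I−A) = 0.2300 / 0.5655.
Δx_F = 0.2300 × (+40) / 0.5655 = 9.20 / 0.5655 ≈ 16.27.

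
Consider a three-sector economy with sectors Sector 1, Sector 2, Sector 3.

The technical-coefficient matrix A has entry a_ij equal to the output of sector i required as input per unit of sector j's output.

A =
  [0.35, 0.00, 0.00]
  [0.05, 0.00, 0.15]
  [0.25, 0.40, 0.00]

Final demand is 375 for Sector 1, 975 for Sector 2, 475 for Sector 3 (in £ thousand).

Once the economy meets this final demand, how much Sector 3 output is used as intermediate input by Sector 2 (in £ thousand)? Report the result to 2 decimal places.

I − A =
  [   0.65     0.00     0.00]
  [  -0.05     1.00    -0.15]
  [  -0.25    -0.40     1.00]
Cofactors of I−A, C_ij = (−1)^(i+j)·(minor ij) (rows/columns in the sector order above):
  C_11 = (1.00)(1.00) − (-0.15)(-0.40) = 0.9400
  C_12 = −[(-0.05)(1.00) − (-0.15)(-0.25)] = 0.0875
  C_13 = (-0.05)(-0.40) − (1.00)(-0.25) = 0.2700
  C_21 = −[(0.00)(1.00) − (0.00)(-0.40)] = 0.0000
  C_22 = (0.65)(1.00) − (0.00)(-0.25) = 0.6500
  C_23 = −[(0.65)(-0.40) − (0.00)(-0.25)] = 0.2600
  C_31 = (0.00)(-0.15) − (0.00)(1.00) = 0.0000
  C_32 = −[(0.65)(-0.15) − (0.00)(-0.05)] = 0.0975
  C_33 = (0.65)(1.00) − (0.00)(-0.05) = 0.6500
det(I−A) = Σ_j (I−A)_1j·C_1j = (0.65)(0.9400) + (0.00)(0.0875) + (0.00)(0.2700) = 0.6110
adj(I−A) = Cᵀ =
  [ 0.9400   0.0000   0.0000]
  [ 0.0875   0.6500   0.0975]
  [ 0.2700   0.2600   0.6500]
(I − A)⁻¹ = adj(I−A) / det(I−A) ≈
  [   1.5385     0.0000     0.0000]
  [   0.1432     1.0638     0.1596]
  [   0.4419     0.4255     1.0638]
First solve x = (I − A)⁻¹ d = adj(I−A)·d / det(I−A); in particular x_2 = (0.0875·375 + 0.6500·975 + 0.0975·475) / 0.6110 = 712.875 / 0.6110 ≈ 1166.7349.
Intermediate flow from 3 to 2: z_32 = a_32 · x_2 = 0.40 × 712.875 / 0.6110 = 285.15 / 0.6110 ≈ 466.69.

z_32 = 466.69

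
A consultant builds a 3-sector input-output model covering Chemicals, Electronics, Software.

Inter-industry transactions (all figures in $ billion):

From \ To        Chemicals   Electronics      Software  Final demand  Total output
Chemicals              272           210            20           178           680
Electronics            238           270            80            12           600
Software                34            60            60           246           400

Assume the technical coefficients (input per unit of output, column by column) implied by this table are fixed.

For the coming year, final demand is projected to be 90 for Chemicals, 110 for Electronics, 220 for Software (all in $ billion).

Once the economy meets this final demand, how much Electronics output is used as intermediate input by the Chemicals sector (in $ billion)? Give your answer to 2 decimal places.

z_EC = 210.78

Technical coefficients a_ij = z_ij / X_j:
  a_CC = 272/680 = 0.40, a_EC = 238/680 = 0.35, a_SC = 34/680 = 0.05
  a_CE = 210/600 = 0.35, a_EE = 270/600 = 0.45, a_SE = 60/600 = 0.10
  a_CS = 20/400 = 0.05, a_ES = 80/400 = 0.20, a_SS = 60/400 = 0.15
I − A =
  [   0.60    -0.35    -0.05]
  [  -0.35     0.55    -0.20]
  [  -0.05    -0.10     0.85]
Cofactors of I−A, C_ij = (−1)^(i+j)·(minor ij) (rows/columns in the sector order above):
  C_11 = (0.55)(0.85) − (-0.20)(-0.10) = 0.4475
  C_12 = −[(-0.35)(0.85) − (-0.20)(-0.05)] = 0.3075
  C_13 = (-0.35)(-0.10) − (0.55)(-0.05) = 0.0625
  C_21 = −[(-0.35)(0.85) − (-0.05)(-0.10)] = 0.3025
  C_22 = (0.60)(0.85) − (-0.05)(-0.05) = 0.5075
  C_23 = −[(0.60)(-0.10) − (-0.35)(-0.05)] = 0.0775
  C_31 = (-0.35)(-0.20) − (-0.05)(0.55) = 0.0975
  C_32 = −[(0.60)(-0.20) − (-0.05)(-0.35)] = 0.1375
  C_33 = (0.60)(0.55) − (-0.35)(-0.35) = 0.2075
det(I−A) = Σ_j (I−A)_1j·C_1j = (0.60)(0.4475) + (-0.35)(0.3075) + (-0.05)(0.0625) = 0.15775
adj(I−A) = Cᵀ =
  [ 0.4475   0.3025   0.0975]
  [ 0.3075   0.5075   0.1375]
  [ 0.0625   0.0775   0.2075]
(I − A)⁻¹ = adj(I−A) / det(I−A) ≈
  [   2.8368     1.9176     0.6181]
  [   1.9493     3.2171     0.8716]
  [   0.3962     0.4913     1.3154]
First solve x = (I − A)⁻¹ d = adj(I−A)·d / det(I−A); in particular x_C = (0.4475·90 + 0.3025·110 + 0.0975·220) / 0.15775 = 95.00 / 0.15775 ≈ 602.2187.
Intermediate flow from E to C: z_EC = a_EC · x_C = 0.35 × 95.00 / 0.15775 = 33.25 / 0.15775 ≈ 210.78.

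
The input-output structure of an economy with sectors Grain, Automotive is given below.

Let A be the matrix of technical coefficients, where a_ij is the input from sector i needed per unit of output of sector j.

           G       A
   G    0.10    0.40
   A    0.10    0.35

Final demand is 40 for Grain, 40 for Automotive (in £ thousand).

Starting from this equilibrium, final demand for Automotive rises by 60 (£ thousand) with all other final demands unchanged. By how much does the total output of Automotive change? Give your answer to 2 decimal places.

I − A =
  [   0.90    -0.40]
  [  -0.10     0.65]
det(I−A) = (0.90)(0.65) − (-0.40)(-0.10) = 0.5450
adj(I−A) = [[0.65, 0.40], [0.10, 0.90]]
(I − A)⁻¹ = adj(I−A) / det(I−A) ≈
  [   1.1927     0.7339]
  [   0.1835     1.6514]
Δx = (I − A)⁻¹ Δd with Δd having +60 in the Automotive component and 0 elsewhere.
So Δx_A = L_AA · (+60), where L_AA = adj(I−A)_AA / det(I−A) = 0.90 / 0.5450.
Δx_A = 0.90 × (+60) / 0.5450 = 54.00 / 0.5450 ≈ 99.08.

Δx_A = 99.08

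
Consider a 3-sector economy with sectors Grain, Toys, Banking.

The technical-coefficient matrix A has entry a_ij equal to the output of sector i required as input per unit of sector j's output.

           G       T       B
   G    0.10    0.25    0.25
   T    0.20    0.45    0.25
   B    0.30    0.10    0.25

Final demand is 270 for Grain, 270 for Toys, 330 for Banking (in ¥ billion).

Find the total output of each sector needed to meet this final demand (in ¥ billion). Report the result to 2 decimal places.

I − A =
  [   0.90    -0.25    -0.25]
  [  -0.20     0.55    -0.25]
  [  -0.30    -0.10     0.75]
Cofactors of I−A, C_ij = (−1)^(i+j)·(minor ij) (rows/columns in the sector order above):
  C_11 = (0.55)(0.75) − (-0.25)(-0.10) = 0.3875
  C_12 = −[(-0.20)(0.75) − (-0.25)(-0.30)] = 0.2250
  C_13 = (-0.20)(-0.10) − (0.55)(-0.30) = 0.1850
  C_21 = −[(-0.25)(0.75) − (-0.25)(-0.10)] = 0.2125
  C_22 = (0.90)(0.75) − (-0.25)(-0.30) = 0.6000
  C_23 = −[(0.90)(-0.10) − (-0.25)(-0.30)] = 0.1650
  C_31 = (-0.25)(-0.25) − (-0.25)(0.55) = 0.2000
  C_32 = −[(0.90)(-0.25) − (-0.25)(-0.20)] = 0.2750
  C_33 = (0.90)(0.55) − (-0.25)(-0.20) = 0.4450
det(I−A) = Σ_j (I−A)_1j·C_1j = (0.90)(0.3875) + (-0.25)(0.2250) + (-0.25)(0.1850) = 0.24625
adj(I−A) = Cᵀ =
  [ 0.3875   0.2125   0.2000]
  [ 0.2250   0.6000   0.2750]
  [ 0.1850   0.1650   0.4450]
(I − A)⁻¹ = adj(I−A) / det(I−A) ≈
  [   1.5736     0.8629     0.8122]
  [   0.9137     2.4365     1.1168]
  [   0.7513     0.6701     1.8071]
x = (I − A)⁻¹ d = adj(I−A)·d / det(I−A), with det(I−A) = 0.24625:
  x_G = (0.3875·270 + 0.2125·270 + 0.2000·330) / 0.24625 = 228.00 / 0.24625 ≈ 925.89
  x_T = (0.2250·270 + 0.6000·270 + 0.2750·330) / 0.24625 = 313.50 / 0.24625 ≈ 1273.10
  x_B = (0.1850·270 + 0.1650·270 + 0.4450·330) / 0.24625 = 241.35 / 0.24625 ≈ 980.10

x_G = 925.89, x_T = 1273.10, x_B = 980.10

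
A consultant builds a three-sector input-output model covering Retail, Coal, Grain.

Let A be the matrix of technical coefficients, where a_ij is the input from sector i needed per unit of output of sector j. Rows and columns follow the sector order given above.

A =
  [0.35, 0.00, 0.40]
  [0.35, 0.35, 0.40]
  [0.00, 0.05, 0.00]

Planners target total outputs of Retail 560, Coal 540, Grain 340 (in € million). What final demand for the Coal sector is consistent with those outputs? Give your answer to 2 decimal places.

d_C = 19.00

I − A =
  [   0.65     0.00    -0.40]
  [  -0.35     0.65    -0.40]
  [   0.00    -0.05     1.00]
d = (I − A) x:
  d_R = (+0.65)·560 + (+0.00)·540 + (-0.40)·340 = 228.00
  d_C = (-0.35)·560 + (+0.65)·540 + (-0.40)·340 = 19.00
  d_G = (+0.00)·560 + (-0.05)·540 + (+1.00)·340 = 313.00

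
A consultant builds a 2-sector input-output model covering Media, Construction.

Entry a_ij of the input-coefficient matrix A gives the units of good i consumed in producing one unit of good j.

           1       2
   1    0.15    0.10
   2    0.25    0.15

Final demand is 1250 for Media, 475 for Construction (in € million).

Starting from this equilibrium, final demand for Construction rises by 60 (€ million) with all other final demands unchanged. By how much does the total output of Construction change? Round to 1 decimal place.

Δx_2 = 73.1

I − A =
  [   0.85    -0.10]
  [  -0.25     0.85]
det(I−A) = (0.85)(0.85) − (-0.10)(-0.25) = 0.6975
adj(I−A) = [[0.85, 0.10], [0.25, 0.85]]
(I − A)⁻¹ = adj(I−A) / det(I−A) ≈
  [   1.2186     0.1434]
  [   0.3584     1.2186]
Δx = (I − A)⁻¹ Δd with Δd having +60 in the Construction component and 0 elsewhere.
So Δx_2 = L_22 · (+60), where L_22 = adj(I−A)_22 / det(I−A) = 0.85 / 0.6975.
Δx_2 = 0.85 × (+60) / 0.6975 = 51.00 / 0.6975 ≈ 73.1.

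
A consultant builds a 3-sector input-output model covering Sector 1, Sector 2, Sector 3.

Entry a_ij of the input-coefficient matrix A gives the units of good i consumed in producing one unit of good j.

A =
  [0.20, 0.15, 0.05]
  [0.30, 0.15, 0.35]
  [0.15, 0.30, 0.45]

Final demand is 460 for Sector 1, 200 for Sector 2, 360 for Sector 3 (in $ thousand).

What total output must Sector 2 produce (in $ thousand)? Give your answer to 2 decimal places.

x_2 = 1187.63

I − A =
  [   0.80    -0.15    -0.05]
  [  -0.30     0.85    -0.35]
  [  -0.15    -0.30     0.55]
Cofactors of I−A, C_ij = (−1)^(i+j)·(minor ij) (rows/columns in the sector order above):
  C_11 = (0.85)(0.55) − (-0.35)(-0.30) = 0.3625
  C_12 = −[(-0.30)(0.55) − (-0.35)(-0.15)] = 0.2175
  C_13 = (-0.30)(-0.30) − (0.85)(-0.15) = 0.2175
  C_21 = −[(-0.15)(0.55) − (-0.05)(-0.30)] = 0.0975
  C_22 = (0.80)(0.55) − (-0.05)(-0.15) = 0.4325
  C_23 = −[(0.80)(-0.30) − (-0.15)(-0.15)] = 0.2625
  C_31 = (-0.15)(-0.35) − (-0.05)(0.85) = 0.0950
  C_32 = −[(0.80)(-0.35) − (-0.05)(-0.30)] = 0.2950
  C_33 = (0.80)(0.85) − (-0.15)(-0.30) = 0.6350
det(I−A) = Σ_j (I−A)_1j·C_1j = (0.80)(0.3625) + (-0.15)(0.2175) + (-0.05)(0.2175) = 0.2465
adj(I−A) = Cᵀ =
  [ 0.3625   0.0975   0.0950]
  [ 0.2175   0.4325   0.2950]
  [ 0.2175   0.2625   0.6350]
(I − A)⁻¹ = adj(I−A) / det(I−A) ≈
  [   1.4706     0.3955     0.3854]
  [   0.8824     1.7546     1.1968]
  [   0.8824     1.0649     2.5761]
x = (I − A)⁻¹ d = adj(I−A)·d / det(I−A), with det(I−A) = 0.2465:
  x_1 = (0.3625·460 + 0.0975·200 + 0.0950·360) / 0.2465 = 220.45 / 0.2465 ≈ 894.32
  x_2 = (0.2175·460 + 0.4325·200 + 0.2950·360) / 0.2465 = 292.75 / 0.2465 ≈ 1187.63
  x_3 = (0.2175·460 + 0.2625·200 + 0.6350·360) / 0.2465 = 381.15 / 0.2465 ≈ 1546.25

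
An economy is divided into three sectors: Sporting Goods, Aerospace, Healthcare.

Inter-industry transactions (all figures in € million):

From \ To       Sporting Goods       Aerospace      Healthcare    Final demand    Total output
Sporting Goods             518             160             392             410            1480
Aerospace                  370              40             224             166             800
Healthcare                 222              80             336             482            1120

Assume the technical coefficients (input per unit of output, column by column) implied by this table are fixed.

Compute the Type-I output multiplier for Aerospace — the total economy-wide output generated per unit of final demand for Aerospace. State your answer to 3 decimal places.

Technical coefficients a_ij = z_ij / X_j:
  a_SS = 518/1480 = 0.35, a_AS = 370/1480 = 0.25, a_HS = 222/1480 = 0.15
  a_SA = 160/800 = 0.20, a_AA = 40/800 = 0.05, a_HA = 80/800 = 0.10
  a_SH = 392/1120 = 0.35, a_AH = 224/1120 = 0.20, a_HH = 336/1120 = 0.30
I − A =
  [   0.65    -0.20    -0.35]
  [  -0.25     0.95    -0.20]
  [  -0.15    -0.10     0.70]
Cofactors of I−A, C_ij = (−1)^(i+j)·(minor ij) (rows/columns in the sector order above):
  C_11 = (0.95)(0.70) − (-0.20)(-0.10) = 0.6450
  C_12 = −[(-0.25)(0.70) − (-0.20)(-0.15)] = 0.2050
  C_13 = (-0.25)(-0.10) − (0.95)(-0.15) = 0.1675
  C_21 = −[(-0.20)(0.70) − (-0.35)(-0.10)] = 0.1750
  C_22 = (0.65)(0.70) − (-0.35)(-0.15) = 0.4025
  C_23 = −[(0.65)(-0.10) − (-0.20)(-0.15)] = 0.0950
  C_31 = (-0.20)(-0.20) − (-0.35)(0.95) = 0.3725
  C_32 = −[(0.65)(-0.20) − (-0.35)(-0.25)] = 0.2175
  C_33 = (0.65)(0.95) − (-0.20)(-0.25) = 0.5675
det(I−A) = Σ_j (I−A)_1j·C_1j = (0.65)(0.6450) + (-0.20)(0.2050) + (-0.35)(0.1675) = 0.319625
adj(I−A) = Cᵀ =
  [ 0.6450   0.1750   0.3725]
  [ 0.2050   0.4025   0.2175]
  [ 0.1675   0.0950   0.5675]
(I − A)⁻¹ = adj(I−A) / det(I−A) ≈
  [   2.0180     0.5475     1.1654]
  [   0.6414     1.2593     0.6805]
  [   0.5241     0.2972     1.7755]
The output multiplier for sector j is the column-j sum of the Leontief inverse (I − A)⁻¹ = adj(I−A) / det(I−A).
Column A of adj(I−A): (0.1750, 0.4025, 0.0950); det(I−A) = 0.319625.
m_A = (0.1750 + 0.4025 + 0.0950) / 0.319625 = 0.6725 / 0.319625 ≈ 2.104.

m_A = 2.104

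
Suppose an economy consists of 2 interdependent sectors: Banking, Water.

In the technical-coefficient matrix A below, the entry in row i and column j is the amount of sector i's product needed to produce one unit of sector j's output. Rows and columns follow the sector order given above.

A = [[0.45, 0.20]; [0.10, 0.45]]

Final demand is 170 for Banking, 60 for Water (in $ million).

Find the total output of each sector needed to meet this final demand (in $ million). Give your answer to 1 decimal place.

I − A =
  [   0.55    -0.20]
  [  -0.10     0.55]
det(I−A) = (0.55)(0.55) − (-0.20)(-0.10) = 0.2825
adj(I−A) = [[0.55, 0.20], [0.10, 0.55]]
(I − A)⁻¹ = adj(I−A) / det(I−A) ≈
  [   1.9469     0.7080]
  [   0.3540     1.9469]
x = (I − A)⁻¹ d = adj(I−A)·d / det(I−A), with det(I−A) = 0.2825:
  x_1 = (0.55·170 + 0.20·60) / 0.2825 = 105.50 / 0.2825 ≈ 373.5
  x_2 = (0.10·170 + 0.55·60) / 0.2825 = 50.00 / 0.2825 ≈ 177.0

x_1 = 373.5, x_2 = 177.0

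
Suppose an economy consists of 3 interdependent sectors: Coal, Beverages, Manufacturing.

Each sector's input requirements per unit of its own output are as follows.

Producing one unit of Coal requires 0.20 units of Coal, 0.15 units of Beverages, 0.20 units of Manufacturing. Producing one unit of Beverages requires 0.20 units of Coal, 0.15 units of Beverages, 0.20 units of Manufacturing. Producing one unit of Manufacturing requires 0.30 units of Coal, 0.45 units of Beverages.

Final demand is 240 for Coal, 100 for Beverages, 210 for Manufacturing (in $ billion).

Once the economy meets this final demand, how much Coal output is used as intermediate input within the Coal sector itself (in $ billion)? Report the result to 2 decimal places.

I − A =
  [   0.80    -0.20    -0.30]
  [  -0.15     0.85    -0.45]
  [  -0.20    -0.20     1.00]
Cofactors of I−A, C_ij = (−1)^(i+j)·(minor ij) (rows/columns in the sector order above):
  C_11 = (0.85)(1.00) − (-0.45)(-0.20) = 0.7600
  C_12 = −[(-0.15)(1.00) − (-0.45)(-0.20)] = 0.2400
  C_13 = (-0.15)(-0.20) − (0.85)(-0.20) = 0.2000
  C_21 = −[(-0.20)(1.00) − (-0.30)(-0.20)] = 0.2600
  C_22 = (0.80)(1.00) − (-0.30)(-0.20) = 0.7400
  C_23 = −[(0.80)(-0.20) − (-0.20)(-0.20)] = 0.2000
  C_31 = (-0.20)(-0.45) − (-0.30)(0.85) = 0.3450
  C_32 = −[(0.80)(-0.45) − (-0.30)(-0.15)] = 0.4050
  C_33 = (0.80)(0.85) − (-0.20)(-0.15) = 0.6500
det(I−A) = Σ_j (I−A)_1j·C_1j = (0.80)(0.7600) + (-0.20)(0.2400) + (-0.30)(0.2000) = 0.5000
adj(I−A) = Cᵀ =
  [ 0.7600   0.2600   0.3450]
  [ 0.2400   0.7400   0.4050]
  [ 0.2000   0.2000   0.6500]
(I − A)⁻¹ = adj(I−A) / det(I−A) ≈
  [   1.5200     0.5200     0.6900]
  [   0.4800     1.4800     0.8100]
  [   0.4000     0.4000     1.3000]
First solve x = (I − A)⁻¹ d = adj(I−A)·d / det(I−A); in particular x_1 = (0.7600·240 + 0.2600·100 + 0.3450·210) / 0.5000 = 280.85 / 0.5000 = 561.7000.
Intermediate flow from 1 to 1: z_11 = a_11 · x_1 = 0.20 × 280.85 / 0.5000 = 56.17 / 0.5000 = 112.34.

z_11 = 112.34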